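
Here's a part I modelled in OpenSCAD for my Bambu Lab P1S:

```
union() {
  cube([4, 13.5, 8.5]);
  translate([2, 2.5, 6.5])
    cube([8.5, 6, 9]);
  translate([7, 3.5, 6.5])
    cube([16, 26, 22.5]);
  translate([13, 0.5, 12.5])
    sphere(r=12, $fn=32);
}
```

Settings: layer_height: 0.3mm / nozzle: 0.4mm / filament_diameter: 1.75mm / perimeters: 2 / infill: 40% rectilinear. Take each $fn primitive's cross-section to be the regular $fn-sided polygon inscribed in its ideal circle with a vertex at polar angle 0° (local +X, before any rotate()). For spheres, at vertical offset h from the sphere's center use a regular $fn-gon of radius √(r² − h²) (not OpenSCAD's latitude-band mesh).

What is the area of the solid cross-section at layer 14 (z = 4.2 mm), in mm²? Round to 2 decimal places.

288.45 mm²

At z = 4.2 mm: the 4×13.5 cube contributes its full rectangle (area 54.00 mm²); the cube at (2, 2.5) is absent (z outside [6.5, 15.5]); the cube at (7, 3.5) does not reach this height (z outside [6.5, 29]); the sphere at (13, 0.5): section is a regular 32-gon, circumradius = √(r²−h²) = √(12²−8.3²) = 8.667 (area = (32/2)·8.667²·sin(360°/32) = 234.45 mm²); Taking the union: the 2 present regions are separate (no shared area or edge), so areas and boundary lengths simply add and each stays a separate island — area = 288.45 mm². Overall, the cross-section has 2 separate islands. Net area = 288.45 mm².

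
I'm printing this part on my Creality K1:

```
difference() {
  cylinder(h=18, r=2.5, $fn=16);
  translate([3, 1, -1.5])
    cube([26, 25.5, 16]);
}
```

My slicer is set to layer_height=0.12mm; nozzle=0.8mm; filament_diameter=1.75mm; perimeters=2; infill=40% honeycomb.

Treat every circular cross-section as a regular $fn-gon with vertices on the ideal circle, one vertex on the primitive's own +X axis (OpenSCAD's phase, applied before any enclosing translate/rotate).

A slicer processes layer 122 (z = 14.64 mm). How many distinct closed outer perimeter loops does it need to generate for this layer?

1

At z = 14.64 mm: the r=2.5 cylinder gives a regular 16-gon of circumradius 2.5 (constant along its height); the cube at (3, 1) does not reach this height (z outside [-1.5, 14.5]); After the difference (first − rest): none of the subtracted shapes is present at this height, so the r=2.5 cylinder is unchanged — 1 connected region. The result has 1 disconnected region.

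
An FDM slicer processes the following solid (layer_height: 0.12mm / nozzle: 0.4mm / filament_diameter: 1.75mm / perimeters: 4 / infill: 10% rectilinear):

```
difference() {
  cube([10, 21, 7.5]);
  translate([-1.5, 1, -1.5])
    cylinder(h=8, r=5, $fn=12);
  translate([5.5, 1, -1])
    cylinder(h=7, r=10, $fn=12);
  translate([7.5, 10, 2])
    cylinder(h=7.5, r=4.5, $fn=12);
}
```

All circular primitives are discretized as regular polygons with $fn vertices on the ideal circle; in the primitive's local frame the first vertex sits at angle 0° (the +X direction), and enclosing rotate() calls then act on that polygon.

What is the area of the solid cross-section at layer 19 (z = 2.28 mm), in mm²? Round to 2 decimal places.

At z = 2.28 mm: the cube is present — its section is the full 10×21 rectangle (area 210.00 mm²); the r=5 cylinder at (-1.5, 1) gives a regular 12-gon of circumradius 5 (constant along its height) (area = (12/2)·5.000²·sin(360°/12) = 75.00 mm²); the r=10 cylinder at (5.5, 1) gives a regular 12-gon of circumradius 10 (constant along its height) (area = (12/2)·10.000²·sin(360°/12) = 300.00 mm²); the r=4.5 cylinder at (7.5, 10) gives a regular 12-gon of circumradius 4.5 (constant along its height) (area = (12/2)·4.500²·sin(360°/12) = 60.75 mm²); Subtracting the remaining from the first: starting from the 10×21 cube (210.00 mm²), the r=5 cylinder at (-1.5, 1) partially overlaps it — only the 14.92 mm² overlap (of its 75.00 mm²) is removed, clipping the outline; the r=10 cylinder at (5.5, 1) partially overlaps it — only the 88.23 mm² overlap (of its 300.00 mm²) is removed, clipping the outline; the r=4.5 cylinder at (7.5, 10) partially overlaps it — only the 22.14 mm² overlap (of its 60.75 mm²) is removed, clipping the outline — area = 84.71 mm². Overall, the cross-section is a single solid region. Net area = 84.71 mm².

84.71 mm²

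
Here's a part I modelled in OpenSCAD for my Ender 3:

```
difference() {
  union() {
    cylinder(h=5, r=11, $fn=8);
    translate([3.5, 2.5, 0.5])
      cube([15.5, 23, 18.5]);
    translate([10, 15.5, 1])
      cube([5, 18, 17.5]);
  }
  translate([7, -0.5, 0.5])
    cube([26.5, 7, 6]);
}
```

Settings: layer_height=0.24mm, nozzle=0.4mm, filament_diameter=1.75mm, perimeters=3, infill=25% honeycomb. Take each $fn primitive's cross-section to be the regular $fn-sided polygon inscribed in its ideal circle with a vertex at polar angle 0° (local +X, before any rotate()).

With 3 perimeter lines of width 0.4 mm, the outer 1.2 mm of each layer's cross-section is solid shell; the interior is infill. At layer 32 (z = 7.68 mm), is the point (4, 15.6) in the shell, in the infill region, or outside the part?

shell

At z = 7.68 mm: the cylinder is not intersected at this z (z outside [0, 5]); the cube at (3.5, 2.5) (footprint 15.5×23) is included at this height; the 5×18 cube at (10, 15.5) contributes its full rectangle; Merging all regions: the regions partially overlap (shared area 50.00 mm²), so overlapping operands fuse into one piece — 1 connected region; the cube at (7, -0.5) is absent (z outside [0.5, 6.5]); Subtracting the remaining from the first: none of the subtracted shapes is present at this height, so the result so far is unchanged — 1 connected region. Overall, the cross-section is a single solid region. The nearest boundary edge runs (3.50, 2.50)→(3.50, 25.50); distance from the point to it = 0.50 mm. The point is inside the cross-section, 0.50 mm from the nearest boundary — within the 1.2 mm shell band (3 × 0.4).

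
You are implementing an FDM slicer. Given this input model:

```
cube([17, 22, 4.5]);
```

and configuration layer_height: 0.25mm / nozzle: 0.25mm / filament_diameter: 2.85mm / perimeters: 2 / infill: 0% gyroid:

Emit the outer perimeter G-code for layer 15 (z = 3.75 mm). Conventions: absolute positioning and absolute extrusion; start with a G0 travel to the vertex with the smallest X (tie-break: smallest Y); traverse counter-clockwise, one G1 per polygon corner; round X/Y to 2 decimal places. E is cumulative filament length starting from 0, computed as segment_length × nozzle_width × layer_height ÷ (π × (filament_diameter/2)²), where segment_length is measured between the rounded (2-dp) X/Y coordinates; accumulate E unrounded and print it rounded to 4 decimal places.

At z = 3.75 mm: the cube is present — its section is the full 17×22 rectangle. The outline is a single polygon with 4 vertices. Extrusion per mm of travel: 0.25 × 0.25 / (π × 1.425²) = 0.009797. Accumulating E over each segment gives final E = 0.7642.

G0 X0.00 Y0.00 Z3.75
G1 X17.00 Y0.00 E0.1666
G1 X17.00 Y22.00 E0.3821
G1 X0.00 Y22.00 E0.5486
G1 X0.00 Y0.00 E0.7642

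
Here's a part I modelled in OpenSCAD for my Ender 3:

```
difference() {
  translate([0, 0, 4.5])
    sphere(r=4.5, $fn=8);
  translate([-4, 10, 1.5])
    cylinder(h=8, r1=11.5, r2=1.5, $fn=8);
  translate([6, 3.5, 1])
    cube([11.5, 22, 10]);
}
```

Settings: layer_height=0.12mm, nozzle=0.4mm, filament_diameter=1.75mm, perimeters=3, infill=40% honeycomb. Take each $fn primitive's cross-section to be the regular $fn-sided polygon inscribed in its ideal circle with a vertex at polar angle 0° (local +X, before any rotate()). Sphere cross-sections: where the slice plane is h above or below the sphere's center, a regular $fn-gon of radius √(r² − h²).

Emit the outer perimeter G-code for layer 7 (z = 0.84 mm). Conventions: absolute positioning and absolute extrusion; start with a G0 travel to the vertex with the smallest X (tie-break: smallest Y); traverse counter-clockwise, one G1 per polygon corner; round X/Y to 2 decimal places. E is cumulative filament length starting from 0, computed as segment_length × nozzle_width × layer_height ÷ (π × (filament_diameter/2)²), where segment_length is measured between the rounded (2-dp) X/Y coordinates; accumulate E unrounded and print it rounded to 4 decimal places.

G0 X-2.62 Y0.00 Z0.84
G1 X-1.85 Y-1.85 E0.0400
G1 X0.00 Y-2.62 E0.0800
G1 X1.85 Y-1.85 E0.1200
G1 X2.62 Y0.00 E0.1600
G1 X1.85 Y1.85 E0.1999
G1 X0.00 Y2.62 E0.2399
G1 X-1.85 Y1.85 E0.2799
G1 X-2.62 Y0.00 E0.3199

At z = 0.84 mm: the sphere: section is a regular 8-gon, circumradius = √(r²−h²) = √(4.5²−3.66²) = 2.618; the cone at (-4, 10) does not reach this height (z outside [1.5, 9.5]); the cube at (6, 3.5) is absent (z outside [1, 11]); Taking the first minus the rest: none of the subtracted shapes is present at this height, so the r=4.5 sphere is unchanged — 1 connected region. The outline is a single polygon with 8 vertices. Extrusion per mm of travel: 0.4 × 0.12 / (π × 0.875²) = 0.019956. Accumulating E over each segment gives final E = 0.3199.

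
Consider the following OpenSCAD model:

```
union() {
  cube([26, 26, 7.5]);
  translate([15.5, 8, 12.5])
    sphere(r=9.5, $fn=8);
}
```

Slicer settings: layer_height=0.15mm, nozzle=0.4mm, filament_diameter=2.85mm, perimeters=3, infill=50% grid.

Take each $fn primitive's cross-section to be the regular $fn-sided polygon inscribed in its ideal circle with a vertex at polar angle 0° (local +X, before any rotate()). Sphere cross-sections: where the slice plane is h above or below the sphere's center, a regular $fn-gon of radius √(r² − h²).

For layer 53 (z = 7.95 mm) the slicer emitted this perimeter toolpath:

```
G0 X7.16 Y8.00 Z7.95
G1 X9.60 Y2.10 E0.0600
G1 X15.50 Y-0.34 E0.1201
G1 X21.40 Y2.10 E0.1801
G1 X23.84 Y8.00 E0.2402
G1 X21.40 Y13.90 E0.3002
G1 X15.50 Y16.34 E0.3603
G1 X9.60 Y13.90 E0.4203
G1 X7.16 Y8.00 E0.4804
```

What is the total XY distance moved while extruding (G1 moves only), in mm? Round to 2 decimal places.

51.08 mm

Sum the Euclidean lengths of each G1 segment: total = 51.08 mm.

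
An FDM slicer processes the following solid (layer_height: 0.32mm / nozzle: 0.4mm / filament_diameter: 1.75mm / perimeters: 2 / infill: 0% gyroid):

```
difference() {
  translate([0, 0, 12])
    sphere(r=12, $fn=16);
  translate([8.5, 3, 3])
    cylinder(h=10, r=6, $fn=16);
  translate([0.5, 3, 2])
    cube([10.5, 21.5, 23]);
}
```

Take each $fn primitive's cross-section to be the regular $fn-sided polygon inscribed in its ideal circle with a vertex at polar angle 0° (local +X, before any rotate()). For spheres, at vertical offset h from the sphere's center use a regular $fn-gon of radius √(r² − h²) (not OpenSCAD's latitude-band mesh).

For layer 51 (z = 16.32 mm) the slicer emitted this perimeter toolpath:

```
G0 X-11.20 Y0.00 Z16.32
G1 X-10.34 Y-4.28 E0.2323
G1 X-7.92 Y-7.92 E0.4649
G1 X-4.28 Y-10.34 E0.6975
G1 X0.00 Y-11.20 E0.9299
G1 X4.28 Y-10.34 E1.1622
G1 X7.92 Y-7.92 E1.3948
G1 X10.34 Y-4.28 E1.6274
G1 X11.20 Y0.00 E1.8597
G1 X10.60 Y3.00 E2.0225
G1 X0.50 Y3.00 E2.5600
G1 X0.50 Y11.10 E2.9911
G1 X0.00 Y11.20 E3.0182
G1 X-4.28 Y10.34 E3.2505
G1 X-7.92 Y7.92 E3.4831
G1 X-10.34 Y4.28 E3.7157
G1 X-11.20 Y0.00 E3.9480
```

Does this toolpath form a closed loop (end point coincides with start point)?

yes

Start point (G0): (-11.20, 0.00). End point (last G1): the path returns to the start — closed.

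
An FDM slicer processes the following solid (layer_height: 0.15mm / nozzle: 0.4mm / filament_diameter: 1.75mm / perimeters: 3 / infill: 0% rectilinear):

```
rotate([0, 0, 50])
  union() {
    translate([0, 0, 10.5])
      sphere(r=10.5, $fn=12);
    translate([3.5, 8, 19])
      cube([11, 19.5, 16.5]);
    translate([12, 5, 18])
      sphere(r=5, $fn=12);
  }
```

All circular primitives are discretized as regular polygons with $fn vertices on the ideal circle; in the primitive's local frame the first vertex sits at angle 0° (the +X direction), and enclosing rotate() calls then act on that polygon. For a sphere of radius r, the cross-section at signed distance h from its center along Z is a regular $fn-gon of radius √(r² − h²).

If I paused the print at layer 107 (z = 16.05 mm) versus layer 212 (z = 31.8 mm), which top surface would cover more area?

layer 107 (z = 16.05 mm)

Layer 107 (z = 16.05): the r=10.5 sphere slices to a regular 12-gon of circumradius 8.913 (√(r²−h²) with h=5.55 from center) (area = (12/2)·8.913²·sin(360°/12) = 238.34 mm²); the cube at (3.5, 8) does not reach this height (z outside [19, 35.5]); the r=5 sphere at (12, 5) contributes a regular 12-gon of circumradius √(5²−1.95²) = 4.604 (area = (12/2)·4.604²·sin(360°/12) = 63.59 mm²); Combining (union): the regions partially overlap — summed areas 301.93 mm² minus the doubly-counted overlap 0.36 mm² gives 301.58 mm² — area = 301.58 mm²; (whole slice rotated 50° about Z — lengths, areas and connectivity unchanged). So its area = 301.58 mm². Layer 212 (z = 31.8): the sphere is absent (|z−center|=21.300 > r=10.5); the cube at (3.5, 8) is present — its section is the full 11×19.5 rectangle (area 214.50 mm²); the sphere at (12, 5) does not reach this height (|z−center|=13.800 > r=5); Merging all regions: only the 11×19.5 cube at (3.5, 8) is present, so the union is just that shape — area = 214.50 mm²; (whole slice rotated 50° about Z — lengths, areas and connectivity unchanged). So its area = 214.50 mm². Layer 107 is larger (301.58 vs 214.50 mm²).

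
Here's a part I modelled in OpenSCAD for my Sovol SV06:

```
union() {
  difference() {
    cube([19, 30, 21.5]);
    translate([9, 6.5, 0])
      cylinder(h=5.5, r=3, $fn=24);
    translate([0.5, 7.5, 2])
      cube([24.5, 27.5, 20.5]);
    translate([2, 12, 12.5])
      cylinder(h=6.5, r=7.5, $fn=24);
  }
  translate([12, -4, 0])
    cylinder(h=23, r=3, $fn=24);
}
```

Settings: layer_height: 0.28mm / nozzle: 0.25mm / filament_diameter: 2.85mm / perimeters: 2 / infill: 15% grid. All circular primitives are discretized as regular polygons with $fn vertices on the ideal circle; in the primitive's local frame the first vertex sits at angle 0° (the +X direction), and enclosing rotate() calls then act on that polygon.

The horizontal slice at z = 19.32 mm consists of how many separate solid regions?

2

At z = 19.32 mm: the cube (footprint 19×30) is included at this height; the cylinder at (9, 6.5) is not intersected at this z (z outside [0, 5.5]); the cube at (0.5, 7.5) (footprint 24.5×27.5) is included at this height; the cylinder at (2, 12) is absent (z outside [12.5, 19]); Subtracting the remaining from the first: starting from the 19×30 cube, the 24.5×27.5 cube at (0.5, 7.5) partially overlaps it — only the 416.25 mm² overlap (of its 673.75 mm²) is removed, clipping the outline — 1 connected region; the r=3 cylinder at (12, -4) contributes a regular 24-gon of circumradius 3; Merging all regions: the 2 present regions are separate (no shared area or edge), so areas and boundary lengths simply add and each stays a separate island — 2 connected regions. The result has 2 disconnected regions.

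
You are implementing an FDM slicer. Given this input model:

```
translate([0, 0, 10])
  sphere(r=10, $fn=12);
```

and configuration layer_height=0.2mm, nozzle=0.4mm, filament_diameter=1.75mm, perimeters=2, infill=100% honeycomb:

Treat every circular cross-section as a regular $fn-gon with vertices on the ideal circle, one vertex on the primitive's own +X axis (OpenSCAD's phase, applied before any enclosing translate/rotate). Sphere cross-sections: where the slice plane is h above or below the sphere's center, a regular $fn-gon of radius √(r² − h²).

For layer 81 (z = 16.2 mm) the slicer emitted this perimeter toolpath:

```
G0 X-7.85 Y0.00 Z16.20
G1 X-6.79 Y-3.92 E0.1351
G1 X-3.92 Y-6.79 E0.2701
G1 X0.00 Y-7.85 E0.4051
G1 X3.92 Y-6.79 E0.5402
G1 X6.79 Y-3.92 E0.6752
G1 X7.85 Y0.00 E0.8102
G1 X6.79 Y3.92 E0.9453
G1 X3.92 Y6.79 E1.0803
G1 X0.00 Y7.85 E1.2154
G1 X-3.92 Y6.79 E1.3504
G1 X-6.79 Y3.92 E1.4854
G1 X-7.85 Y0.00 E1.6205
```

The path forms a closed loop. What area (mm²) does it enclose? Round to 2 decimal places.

184.56 mm²

Apply the shoelace formula to the sequence of (X, Y) vertices; enclosed area = 184.56 mm².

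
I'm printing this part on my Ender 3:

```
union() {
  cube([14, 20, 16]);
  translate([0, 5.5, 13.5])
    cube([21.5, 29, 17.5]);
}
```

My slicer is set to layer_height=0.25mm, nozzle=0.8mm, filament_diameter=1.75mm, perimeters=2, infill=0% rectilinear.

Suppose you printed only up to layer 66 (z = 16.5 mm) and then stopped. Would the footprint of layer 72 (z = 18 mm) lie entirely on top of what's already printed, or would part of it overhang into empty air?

entirely on top

Compare the two slices. At z = 16.5: the cube is not intersected at this z (z outside [0, 16]); the 21.5×29 cube at (0, 5.5) contributes its full rectangle (area 623.50 mm²); Taking the union: only the 21.5×29 cube at (0, 5.5) is present, so the union is just that shape — area = 623.50 mm². At z = 18: the cube is not intersected at this z (z outside [0, 16]); the cube at (0, 5.5) (footprint 21.5×29) is included at this height (area 623.50 mm²); Merging all regions: only the 21.5×29 cube at (0, 5.5) is present, so the union is just that shape — area = 623.50 mm². Checking containment: the cross-section at z = 18 is a subset of the cross-section at z = 16.5.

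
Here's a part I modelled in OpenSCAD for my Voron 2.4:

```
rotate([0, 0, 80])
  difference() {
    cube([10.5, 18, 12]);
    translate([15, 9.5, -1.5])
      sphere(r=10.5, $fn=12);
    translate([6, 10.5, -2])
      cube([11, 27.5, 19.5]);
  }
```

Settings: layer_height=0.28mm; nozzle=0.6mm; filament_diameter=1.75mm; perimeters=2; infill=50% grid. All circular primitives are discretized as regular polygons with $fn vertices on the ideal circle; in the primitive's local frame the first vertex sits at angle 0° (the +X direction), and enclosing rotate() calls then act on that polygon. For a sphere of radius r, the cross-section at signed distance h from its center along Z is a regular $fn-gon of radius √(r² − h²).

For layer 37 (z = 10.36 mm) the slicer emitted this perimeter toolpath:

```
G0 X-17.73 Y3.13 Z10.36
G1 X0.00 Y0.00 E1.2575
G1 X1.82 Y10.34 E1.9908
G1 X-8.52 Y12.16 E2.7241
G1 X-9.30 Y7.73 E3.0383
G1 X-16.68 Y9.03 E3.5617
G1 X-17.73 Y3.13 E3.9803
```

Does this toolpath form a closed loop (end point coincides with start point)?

Start point (G0): (-17.73, 3.13). End point (last G1): the path returns to the start — closed.

yes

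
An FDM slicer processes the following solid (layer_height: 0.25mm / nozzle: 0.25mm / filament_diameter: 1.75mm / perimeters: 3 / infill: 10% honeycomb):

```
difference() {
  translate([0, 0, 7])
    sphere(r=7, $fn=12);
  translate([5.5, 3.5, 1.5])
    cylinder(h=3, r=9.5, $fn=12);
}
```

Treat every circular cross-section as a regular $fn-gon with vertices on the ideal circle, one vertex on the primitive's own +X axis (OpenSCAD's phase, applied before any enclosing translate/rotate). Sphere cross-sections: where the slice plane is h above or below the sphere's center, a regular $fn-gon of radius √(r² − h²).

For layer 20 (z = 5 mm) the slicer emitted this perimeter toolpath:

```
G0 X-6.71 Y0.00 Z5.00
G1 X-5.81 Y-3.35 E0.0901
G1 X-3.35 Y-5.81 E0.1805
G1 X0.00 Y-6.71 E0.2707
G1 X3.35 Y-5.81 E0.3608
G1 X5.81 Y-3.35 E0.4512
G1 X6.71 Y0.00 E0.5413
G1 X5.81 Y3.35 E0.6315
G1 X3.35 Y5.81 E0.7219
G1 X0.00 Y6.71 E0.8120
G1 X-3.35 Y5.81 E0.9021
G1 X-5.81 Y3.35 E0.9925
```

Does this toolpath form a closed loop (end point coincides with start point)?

Start point (G0): (-6.71, 0.00). End point (last G1): the path does not return to the start — open.

no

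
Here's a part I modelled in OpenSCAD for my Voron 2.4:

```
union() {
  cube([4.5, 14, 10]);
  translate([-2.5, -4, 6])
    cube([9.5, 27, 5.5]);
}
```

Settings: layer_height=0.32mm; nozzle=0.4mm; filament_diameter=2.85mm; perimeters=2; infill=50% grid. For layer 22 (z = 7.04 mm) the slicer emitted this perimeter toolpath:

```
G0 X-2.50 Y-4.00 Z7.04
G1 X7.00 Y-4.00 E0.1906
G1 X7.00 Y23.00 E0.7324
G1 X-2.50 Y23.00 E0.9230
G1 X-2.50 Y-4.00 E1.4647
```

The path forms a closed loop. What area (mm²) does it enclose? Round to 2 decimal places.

256.50 mm²

Apply the shoelace formula to the sequence of (X, Y) vertices; enclosed area = 256.50 mm².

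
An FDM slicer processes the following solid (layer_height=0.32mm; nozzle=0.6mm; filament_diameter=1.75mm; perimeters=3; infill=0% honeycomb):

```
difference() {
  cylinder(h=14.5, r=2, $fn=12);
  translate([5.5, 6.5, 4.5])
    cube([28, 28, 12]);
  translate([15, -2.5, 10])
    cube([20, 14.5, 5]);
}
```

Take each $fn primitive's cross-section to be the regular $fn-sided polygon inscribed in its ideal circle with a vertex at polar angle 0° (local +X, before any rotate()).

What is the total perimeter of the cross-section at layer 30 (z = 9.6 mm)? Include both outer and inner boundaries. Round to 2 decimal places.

At z = 9.6 mm: the r=2 cylinder gives a regular 12-gon of circumradius 2 (constant along its height) (perimeter = 2·12·2.000·sin(180°/12) = 12.42 mm); the 28×28 cube at (5.5, 6.5) contributes its full rectangle (perimeter 112.00 mm); the cube at (15, -2.5) is absent (z outside [10, 15]); After the difference (first − rest): starting from the r=2 cylinder, the 28×28 cube at (5.5, 6.5) misses the remaining region (no effect) — boundary = 12.42 mm. Overall, the cross-section is a single solid region. Total boundary length (outer) = 12.42 mm.

12.42 mm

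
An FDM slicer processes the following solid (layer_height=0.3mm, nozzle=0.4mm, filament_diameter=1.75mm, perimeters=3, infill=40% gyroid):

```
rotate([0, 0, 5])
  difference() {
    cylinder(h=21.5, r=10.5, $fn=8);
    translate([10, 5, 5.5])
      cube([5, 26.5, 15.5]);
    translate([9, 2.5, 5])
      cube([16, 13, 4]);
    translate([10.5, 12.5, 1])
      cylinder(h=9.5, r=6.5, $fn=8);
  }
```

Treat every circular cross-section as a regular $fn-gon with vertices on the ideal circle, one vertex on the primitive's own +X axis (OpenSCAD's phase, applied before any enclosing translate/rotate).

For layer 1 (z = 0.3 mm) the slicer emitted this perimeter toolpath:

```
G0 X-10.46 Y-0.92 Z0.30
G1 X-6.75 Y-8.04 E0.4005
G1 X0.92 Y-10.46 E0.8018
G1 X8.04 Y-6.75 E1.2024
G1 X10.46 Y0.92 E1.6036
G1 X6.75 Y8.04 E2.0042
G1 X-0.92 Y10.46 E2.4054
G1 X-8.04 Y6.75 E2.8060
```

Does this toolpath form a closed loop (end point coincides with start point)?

Start point (G0): (-10.46, -0.92). End point (last G1): the path does not return to the start — open.

no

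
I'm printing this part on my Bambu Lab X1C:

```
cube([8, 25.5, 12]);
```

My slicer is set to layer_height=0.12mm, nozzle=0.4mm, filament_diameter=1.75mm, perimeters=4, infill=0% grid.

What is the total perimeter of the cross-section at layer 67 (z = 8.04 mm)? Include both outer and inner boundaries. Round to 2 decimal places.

67.00 mm

At z = 8.04 mm: the cube is present — its section is the full 8×25.5 rectangle (perimeter 67.00 mm). Overall, the cross-section is a single solid region. Total boundary length (outer) = 67.00 mm.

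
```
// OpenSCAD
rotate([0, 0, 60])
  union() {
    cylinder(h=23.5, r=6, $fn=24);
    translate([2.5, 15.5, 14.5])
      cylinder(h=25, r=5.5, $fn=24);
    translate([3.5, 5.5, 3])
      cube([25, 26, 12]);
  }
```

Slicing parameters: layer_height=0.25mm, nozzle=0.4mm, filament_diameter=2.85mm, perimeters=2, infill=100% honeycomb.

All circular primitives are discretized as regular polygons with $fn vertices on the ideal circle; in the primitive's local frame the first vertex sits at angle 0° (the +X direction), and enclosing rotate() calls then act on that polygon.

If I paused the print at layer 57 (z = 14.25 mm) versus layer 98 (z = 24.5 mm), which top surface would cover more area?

Layer 57 (z = 14.25): the cylinder: section is a regular 24-gon, circumradius r=6 (area = (24/2)·6.000²·sin(360°/24) = 111.81 mm²); the cylinder at (2.5, 15.5) does not reach this height (z outside [14.5, 39.5]); the cube at (3.5, 5.5) (footprint 25×26) is included at this height (area 650.00 mm²); Merging all regions: the 2 present regions are separate (no shared area or edge), so areas and boundary lengths simply add and each stays a separate island — area = 761.81 mm²; (rotated 60° about Z; rotation is an isometry so areas/perimeters/island counts are preserved). So its area = 761.81 mm². Layer 98 (z = 24.5): the cylinder is not intersected at this z (z outside [0, 23.5]); the cylinder at (2.5, 15.5): section is a regular 24-gon, circumradius r=5.5 (area = (24/2)·5.500²·sin(360°/24) = 93.95 mm²); the cube at (3.5, 5.5) is not intersected at this z (z outside [3, 15]); Merging all regions: only the r=5.5 cylinder at (2.5, 15.5) is present, so the union is just that shape — area = 93.95 mm²; (rotated 60° about Z; rotation is an isometry so areas/perimeters/island counts are preserved). So its area = 93.95 mm². Layer 57 is larger (761.81 vs 93.95 mm²).

layer 57 (z = 14.25 mm)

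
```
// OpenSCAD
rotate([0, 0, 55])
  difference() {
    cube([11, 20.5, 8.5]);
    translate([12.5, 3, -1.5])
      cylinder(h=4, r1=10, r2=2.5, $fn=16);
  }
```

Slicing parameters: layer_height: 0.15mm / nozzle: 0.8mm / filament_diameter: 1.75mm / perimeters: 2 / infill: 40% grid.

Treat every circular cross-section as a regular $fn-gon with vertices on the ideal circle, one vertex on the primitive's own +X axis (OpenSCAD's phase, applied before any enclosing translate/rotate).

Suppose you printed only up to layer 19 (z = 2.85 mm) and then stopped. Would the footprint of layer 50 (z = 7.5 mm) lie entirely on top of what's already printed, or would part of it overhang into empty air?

entirely on top

Compare the two slices. At z = 2.85: the cube is present — its section is the full 11×20.5 rectangle (area 225.50 mm²); the cone at (12.5, 3) is absent (z outside [-1.5, 2.5]); After the difference (first − rest): none of the subtracted shapes is present at this height, so the 11×20.5 cube is unchanged — area = 225.50 mm²; (whole slice rotated 55° about Z — lengths, areas and connectivity unchanged). At z = 7.5: the 11×20.5 cube contributes its full rectangle (area 225.50 mm²); the cone at (12.5, 3) does not reach this height (z outside [-1.5, 2.5]); After the difference (first − rest): none of the subtracted shapes is present at this height, so the 11×20.5 cube is unchanged — area = 225.50 mm²; (whole slice rotated 55° about Z — lengths, areas and connectivity unchanged). Checking containment: the cross-section at z = 7.5 is a subset of the cross-section at z = 2.85.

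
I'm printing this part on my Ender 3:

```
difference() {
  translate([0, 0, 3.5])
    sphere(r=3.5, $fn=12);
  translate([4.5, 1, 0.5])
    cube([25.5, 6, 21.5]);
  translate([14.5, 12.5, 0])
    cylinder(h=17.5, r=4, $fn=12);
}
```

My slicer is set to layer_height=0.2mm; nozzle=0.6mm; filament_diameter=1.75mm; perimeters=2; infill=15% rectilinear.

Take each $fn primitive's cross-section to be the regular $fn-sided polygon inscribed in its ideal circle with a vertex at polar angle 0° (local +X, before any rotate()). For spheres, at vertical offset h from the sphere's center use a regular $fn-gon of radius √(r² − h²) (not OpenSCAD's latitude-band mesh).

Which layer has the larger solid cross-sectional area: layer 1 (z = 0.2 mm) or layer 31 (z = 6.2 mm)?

layer 31 (z = 6.2 mm)

Layer 1 (z = 0.2): the r=3.5 sphere slices to a regular 12-gon of circumradius 1.166 (√(r²−h²) with h=3.3 from center) (area = (12/2)·1.166²·sin(360°/12) = 4.08 mm²); the cube at (4.5, 1) does not reach this height (z outside [0.5, 22]); the cylinder at (14.5, 12.5): section is a regular 12-gon, circumradius r=4 (area = (12/2)·4.000²·sin(360°/12) = 48.00 mm²); After the difference (first − rest): starting from the r=3.5 sphere (4.08 mm²), the r=4 cylinder at (14.5, 12.5) misses the remaining region (no effect) — area = 4.08 mm². So its area = 4.08 mm². Layer 31 (z = 6.2): the sphere: section is a regular 12-gon, circumradius = √(r²−h²) = √(3.5²−2.7²) = 2.227 (area = (12/2)·2.227²·sin(360°/12) = 14.88 mm²); the 25.5×6 cube at (4.5, 1) contributes its full rectangle (area 153.00 mm²); the r=4 cylinder at (14.5, 12.5) contributes a regular 12-gon of circumradius 4 (area = (12/2)·4.000²·sin(360°/12) = 48.00 mm²); Subtracting the remaining from the first: starting from the r=3.5 sphere (14.88 mm²), the 25.5×6 cube at (4.5, 1) misses the remaining region (no effect); the r=4 cylinder at (14.5, 12.5) misses the remaining region (no effect) — area = 14.88 mm². So its area = 14.88 mm². Layer 31 is larger (14.88 vs 4.08 mm²).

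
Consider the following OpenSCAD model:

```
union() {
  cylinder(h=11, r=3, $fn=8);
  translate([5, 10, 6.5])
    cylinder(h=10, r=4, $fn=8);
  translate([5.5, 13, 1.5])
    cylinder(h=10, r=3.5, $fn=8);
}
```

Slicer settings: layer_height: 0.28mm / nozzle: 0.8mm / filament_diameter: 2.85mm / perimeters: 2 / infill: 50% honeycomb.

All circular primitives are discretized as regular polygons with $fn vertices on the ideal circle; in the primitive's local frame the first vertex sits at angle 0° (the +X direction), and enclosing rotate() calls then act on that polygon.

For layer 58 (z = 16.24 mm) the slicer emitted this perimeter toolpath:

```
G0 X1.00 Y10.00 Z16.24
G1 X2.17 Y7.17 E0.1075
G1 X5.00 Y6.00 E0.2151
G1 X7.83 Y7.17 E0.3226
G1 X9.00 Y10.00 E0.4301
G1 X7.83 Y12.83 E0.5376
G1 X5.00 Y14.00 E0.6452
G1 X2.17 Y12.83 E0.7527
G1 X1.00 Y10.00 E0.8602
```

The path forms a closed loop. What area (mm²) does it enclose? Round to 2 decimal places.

45.28 mm²

Apply the shoelace formula to the sequence of (X, Y) vertices; enclosed area = 45.28 mm².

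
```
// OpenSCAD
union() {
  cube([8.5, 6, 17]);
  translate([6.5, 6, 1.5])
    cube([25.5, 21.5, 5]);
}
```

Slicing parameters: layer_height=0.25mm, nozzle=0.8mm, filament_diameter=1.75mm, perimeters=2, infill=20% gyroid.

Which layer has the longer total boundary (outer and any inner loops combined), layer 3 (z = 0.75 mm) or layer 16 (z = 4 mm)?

layer 16 (z = 4 mm)

Layer 3 (z = 0.75): the cube is present — its section is the full 8.5×6 rectangle (perimeter 29.00 mm); the cube at (6.5, 6) is not intersected at this z (z outside [1.5, 6.5]); Combining (union): only the 8.5×6 cube is present, so the union is just that shape — boundary = 29.00 mm. So its perimeter = 29.00 mm. Layer 16 (z = 4): the 8.5×6 cube contributes its full rectangle (perimeter 29.00 mm); the cube at (6.5, 6) is present — its section is the full 25.5×21.5 rectangle (perimeter 94.00 mm); Combining (union): the 2 present regions share edge segments without overlapping in area, so areas simply add but the touching pieces fuse into one outline (the shared edge portions become interior and drop out of the boundary) — boundary = 119.00 mm. So its perimeter = 119.00 mm. Layer 16 is larger (119.00 vs 29.00 mm).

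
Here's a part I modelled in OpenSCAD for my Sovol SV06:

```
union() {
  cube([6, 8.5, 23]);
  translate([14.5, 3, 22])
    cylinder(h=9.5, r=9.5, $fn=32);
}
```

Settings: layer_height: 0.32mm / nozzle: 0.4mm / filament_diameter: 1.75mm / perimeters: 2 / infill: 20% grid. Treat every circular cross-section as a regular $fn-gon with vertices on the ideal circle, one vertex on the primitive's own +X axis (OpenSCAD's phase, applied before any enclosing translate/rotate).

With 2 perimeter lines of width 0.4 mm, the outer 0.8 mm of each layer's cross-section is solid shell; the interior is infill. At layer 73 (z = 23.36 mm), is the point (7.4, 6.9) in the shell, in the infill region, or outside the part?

At z = 23.36 mm: the cube is not intersected at this z (z outside [0, 23]); the r=9.5 cylinder at (14.5, 3) gives a regular 32-gon of circumradius 9.5 (constant along its height); Taking the union: only the r=9.5 cylinder at (14.5, 3) is present, so the union is just that shape — 1 connected region. Overall, the cross-section is a single solid region. The nearest boundary edge runs (6.60, 8.28)→(5.72, 6.64); distance from the point to it = 1.35 mm. The point is inside the cross-section and 1.35 mm from the nearest boundary — more than the 0.8 mm shell width (2 × 0.4), so it's in the infill interior.

infill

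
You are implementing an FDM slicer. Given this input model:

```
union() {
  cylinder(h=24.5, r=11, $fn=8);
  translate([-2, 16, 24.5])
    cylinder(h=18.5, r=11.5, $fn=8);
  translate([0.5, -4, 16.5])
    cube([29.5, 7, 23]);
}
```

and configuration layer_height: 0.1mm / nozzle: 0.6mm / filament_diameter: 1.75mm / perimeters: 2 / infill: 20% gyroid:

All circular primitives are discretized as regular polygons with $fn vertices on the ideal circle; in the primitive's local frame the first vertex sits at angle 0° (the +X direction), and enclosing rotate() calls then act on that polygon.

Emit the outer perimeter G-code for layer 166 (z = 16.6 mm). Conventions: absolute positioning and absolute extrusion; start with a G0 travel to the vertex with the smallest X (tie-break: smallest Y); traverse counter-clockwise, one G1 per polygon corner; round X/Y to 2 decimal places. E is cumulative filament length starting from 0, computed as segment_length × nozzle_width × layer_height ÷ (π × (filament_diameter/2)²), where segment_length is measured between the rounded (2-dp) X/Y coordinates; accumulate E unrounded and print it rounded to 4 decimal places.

G0 X-11.00 Y0.00 Z16.60
G1 X-7.78 Y-7.78 E0.2100
G1 X0.00 Y-11.00 E0.4201
G1 X7.78 Y-7.78 E0.6301
G1 X9.34 Y-4.00 E0.7321
G1 X30.00 Y-4.00 E1.2475
G1 X30.00 Y3.00 E1.4221
G1 X9.76 Y3.00 E1.9270
G1 X7.78 Y7.78 E2.0561
G1 X0.00 Y11.00 E2.2661
G1 X-7.78 Y7.78 E2.4761
G1 X-11.00 Y0.00 E2.6862

At z = 16.6 mm: the r=11 cylinder contributes a regular 8-gon of circumradius 11; the cylinder at (-2, 16) is not intersected at this z (z outside [24.5, 43]); the cube at (0.5, -4) (footprint 29.5×7) is included at this height; Taking the union: the regions partially overlap (shared area 68.32 mm²), so overlapping operands fuse into one piece — 1 connected region. The outline is a single polygon with 11 vertices. Extrusion per mm of travel: 0.6 × 0.1 / (π × 0.875²) = 0.024945. Accumulating E over each segment gives final E = 2.6862.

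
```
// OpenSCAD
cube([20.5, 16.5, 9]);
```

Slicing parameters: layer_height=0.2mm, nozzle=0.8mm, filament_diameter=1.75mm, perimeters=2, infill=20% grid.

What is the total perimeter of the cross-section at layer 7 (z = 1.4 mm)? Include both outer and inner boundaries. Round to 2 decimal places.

At z = 1.4 mm: the 20.5×16.5 cube contributes its full rectangle (perimeter 74.00 mm). Overall, the cross-section is a single solid region. Total boundary length (outer) = 74.00 mm.

74.00 mm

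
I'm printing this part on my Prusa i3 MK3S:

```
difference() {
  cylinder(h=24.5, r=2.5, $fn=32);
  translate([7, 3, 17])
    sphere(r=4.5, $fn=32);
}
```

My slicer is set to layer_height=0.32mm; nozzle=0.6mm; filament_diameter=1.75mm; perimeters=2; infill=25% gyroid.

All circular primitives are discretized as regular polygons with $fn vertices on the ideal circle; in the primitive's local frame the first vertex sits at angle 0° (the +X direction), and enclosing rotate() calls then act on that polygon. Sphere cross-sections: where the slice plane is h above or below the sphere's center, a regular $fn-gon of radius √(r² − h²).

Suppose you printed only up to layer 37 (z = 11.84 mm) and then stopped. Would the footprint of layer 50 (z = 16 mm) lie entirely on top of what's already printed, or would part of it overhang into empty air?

entirely on top

Compare the two slices. At z = 11.84: the r=2.5 cylinder contributes a regular 32-gon of circumradius 2.5 (area = (32/2)·2.500²·sin(360°/32) = 19.51 mm²); the sphere at (7, 3) is not intersected at this z (|z−center|=5.160 > r=4.5); After the difference (first − rest): none of the subtracted shapes is present at this height, so the r=2.5 cylinder is unchanged — area = 19.51 mm². At z = 16: the r=2.5 cylinder contributes a regular 32-gon of circumradius 2.5 (area = (32/2)·2.500²·sin(360°/32) = 19.51 mm²); the sphere at (7, 3): section is a regular 32-gon, circumradius = √(r²−h²) = √(4.5²−1²) = 4.387 (area = (32/2)·4.387²·sin(360°/32) = 60.09 mm²); After the difference (first − rest): starting from the r=2.5 cylinder (19.51 mm²), the r=4.5 sphere at (7, 3) misses the remaining region (no effect) — area = 19.51 mm². Checking containment: the cross-section at z = 16 is a subset of the cross-section at z = 11.84.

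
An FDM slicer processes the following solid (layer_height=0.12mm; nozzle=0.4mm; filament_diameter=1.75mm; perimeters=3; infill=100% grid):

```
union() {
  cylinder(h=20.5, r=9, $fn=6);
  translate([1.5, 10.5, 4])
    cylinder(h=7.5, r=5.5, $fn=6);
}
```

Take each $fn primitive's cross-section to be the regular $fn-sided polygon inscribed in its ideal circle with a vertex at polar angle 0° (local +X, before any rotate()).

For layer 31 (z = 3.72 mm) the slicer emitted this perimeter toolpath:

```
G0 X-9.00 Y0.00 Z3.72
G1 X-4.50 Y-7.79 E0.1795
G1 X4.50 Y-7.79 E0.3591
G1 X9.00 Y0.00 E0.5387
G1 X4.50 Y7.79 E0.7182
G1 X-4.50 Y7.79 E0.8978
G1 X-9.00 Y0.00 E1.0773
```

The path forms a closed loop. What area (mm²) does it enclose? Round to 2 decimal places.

Apply the shoelace formula to the sequence of (X, Y) vertices; enclosed area = 210.33 mm².

210.33 mm²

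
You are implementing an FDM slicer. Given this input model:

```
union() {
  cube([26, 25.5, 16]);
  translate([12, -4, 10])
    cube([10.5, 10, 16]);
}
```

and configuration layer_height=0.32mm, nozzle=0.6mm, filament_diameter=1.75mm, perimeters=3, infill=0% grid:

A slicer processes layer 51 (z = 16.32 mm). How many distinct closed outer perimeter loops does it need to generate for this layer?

At z = 16.32 mm: the cube is not intersected at this z (z outside [0, 16]); the cube at (12, -4) (footprint 10.5×10) is included at this height; Merging all regions: only the 10.5×10 cube at (12, -4) is present, so the union is just that shape — 1 connected region. The result has 1 disconnected region.

1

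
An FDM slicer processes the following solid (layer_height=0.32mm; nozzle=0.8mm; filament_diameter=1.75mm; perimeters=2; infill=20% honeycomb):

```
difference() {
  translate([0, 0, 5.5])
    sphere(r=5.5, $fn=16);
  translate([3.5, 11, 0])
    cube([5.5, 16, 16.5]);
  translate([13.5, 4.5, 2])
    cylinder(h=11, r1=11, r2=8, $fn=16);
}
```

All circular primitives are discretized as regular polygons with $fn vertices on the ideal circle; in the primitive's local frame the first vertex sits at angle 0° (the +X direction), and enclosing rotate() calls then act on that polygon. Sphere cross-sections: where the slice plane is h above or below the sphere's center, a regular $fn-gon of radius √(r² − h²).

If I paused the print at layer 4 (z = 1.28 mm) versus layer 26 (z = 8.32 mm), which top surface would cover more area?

layer 26 (z = 8.32 mm)

Layer 4 (z = 1.28): the r=5.5 sphere contributes a regular 16-gon of circumradius √(5.5²−4.22²) = 3.527 (area = (16/2)·3.527²·sin(360°/16) = 38.09 mm²); the 5.5×16 cube at (3.5, 11) contributes its full rectangle (area 88.00 mm²); the cone at (13.5, 4.5) is absent (z outside [2, 13]); After the difference (first − rest): starting from the r=5.5 sphere (38.09 mm²), the 5.5×16 cube at (3.5, 11) misses the remaining region (no effect) — area = 38.09 mm². So its area = 38.09 mm². Layer 26 (z = 8.32): the r=5.5 sphere contributes a regular 16-gon of circumradius √(5.5²−2.82²) = 4.722 (area = (16/2)·4.722²·sin(360°/16) = 68.26 mm²); the cube at (3.5, 11) (footprint 5.5×16) is included at this height (area 88.00 mm²); the cone at (13.5, 4.5) contributes a regular 16-gon of circumradius 9.276 (interpolated between r1=11 and r2=8 at t=0.575) (area = (16/2)·9.276²·sin(360°/16) = 263.44 mm²); Taking the first minus the rest: starting from the r=5.5 sphere (68.26 mm²), the 5.5×16 cube at (3.5, 11) misses the remaining region (no effect); the cone at (13.5, 4.5) misses the remaining region (no effect) — area = 68.26 mm². So its area = 68.26 mm². Layer 26 is larger (68.26 vs 38.09 mm²).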